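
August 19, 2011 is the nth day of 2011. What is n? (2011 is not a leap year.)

Days in months before August: 31 + 28 + 31 + 30 + 31 + 30 + 31 = 212.
Plus 19 days into August → day 231.

231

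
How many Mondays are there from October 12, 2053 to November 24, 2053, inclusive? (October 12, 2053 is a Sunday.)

October 12, 2053 is a Sunday; the first Monday on or after it is October 13, 2053 (1 day later).
From October 13, 2053 to November 24, 2053: 18 + 24 = 42 days (rest of October, November).
42 ÷ 7 = 6 full weeks with remainder 0, so 6 more Mondays after the first → 7.

7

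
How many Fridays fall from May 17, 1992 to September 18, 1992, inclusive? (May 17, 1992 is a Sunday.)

18

May 17, 1992 is a Sunday; the first Friday on or after it is May 22, 1992 (5 days later).
From May 22, 1992 to September 18, 1992: 9 + 30 + 31 + 31 + 18 = 119 days (rest of May, June, July, August, September).
119 ÷ 7 = 17 full weeks with remainder 0, so 17 more Fridays after the first → 18.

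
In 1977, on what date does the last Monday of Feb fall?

Feb 1977 begins on a Tuesday, so the first Monday is Feb 7 (6 days later).
Feb 1977 has 28 days. Adding weeks: 7, 14, 21, 28 — the last one ≤ 28 is the 28th.

Feb 28, 1977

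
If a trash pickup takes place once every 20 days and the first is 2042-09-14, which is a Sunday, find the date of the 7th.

The 7th occurrence is 6 intervals after the first: 6 × 20 = 120 days after 2042-09-14.
September has 30 days — 16 days to the end of September leaves 104.
October has 31 days (73 left).
November has 30 days (43 left).
December has 31 days (12 left).
12 days into January → 2043-01-12.

2043-01-12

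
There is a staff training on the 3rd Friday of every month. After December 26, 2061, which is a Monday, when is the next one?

December 2061 starts on a Thursday; its first Friday is the 2nd, so the 3rd Friday is the 16th — December 16, 2061.
That is not after December 26, 2061, so look at January 2062.
January 2062 starts on a Sunday; its first Friday is the 6th, so the 3rd Friday is the 20th — January 20, 2062.

January 20, 2062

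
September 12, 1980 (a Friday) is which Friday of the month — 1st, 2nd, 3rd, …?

2nd

Day 12 falls in week ⌈12/7⌉ of the month.
Days 1–7 hold the 1st Friday, 8–14 the 2nd, 15–21 the 3rd, 22–28 the 4th, 29–31 the 5th.
12 is in the range for the 2nd.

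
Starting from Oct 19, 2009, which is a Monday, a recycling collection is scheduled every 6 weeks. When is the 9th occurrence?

Sep 20, 2010

The 9th occurrence is 8 intervals after the first: 8 × 42 = 336 days after Oct 19, 2009.
Oct has 31 days — 12 days to the end of Oct leaves 324.
Nov has 30 days (294 left).
Dec has 31 days (263 left).
Jan has 31 days (232 left).
Feb has 28 days (204 left).
Mar has 31 days (173 left).
Apr has 30 days (143 left).
May has 31 days (112 left).
Jun has 30 days (82 left).
Jul has 31 days (51 left).
Aug has 31 days (20 left).
20 days into Sep → Sep 20, 2010.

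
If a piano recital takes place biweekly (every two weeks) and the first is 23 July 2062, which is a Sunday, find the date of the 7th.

The 7th occurrence is 6 intervals after the first: 6 × 14 = 84 days after 23 July 2062.
July has 31 days — 8 days to the end of July leaves 76.
August has 31 days (45 left).
September has 30 days (15 left).
15 days into October → 15 October 2062.

15 October 2062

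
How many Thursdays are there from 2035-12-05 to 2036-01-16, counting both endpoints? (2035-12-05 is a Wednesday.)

2035-12-05 is a Wednesday; the first Thursday on or after it is 2035-12-06 (1 day later).
From 2035-12-06 to 2036-01-16: 25 + 16 = 41 days (rest of December, January).
41 ÷ 7 = 5 full weeks with remainder 6, so 5 more Thursdays after the first → 6.

6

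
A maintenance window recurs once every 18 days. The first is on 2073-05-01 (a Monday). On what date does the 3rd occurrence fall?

The 3rd occurrence is 2 intervals after the first: 2 × 18 = 36 days after 2073-05-01.
May has 31 days — 30 days to the end of May leaves 6.
6 days into June → 2073-06-06.

2073-06-06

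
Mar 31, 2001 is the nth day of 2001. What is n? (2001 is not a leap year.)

90

Days in months before Mar: 31 + 28 = 59.
Plus 31 days into Mar → day 90.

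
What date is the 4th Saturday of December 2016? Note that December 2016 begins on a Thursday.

December 2016 begins on a Thursday, so the first Saturday is December 3 (2 days later).
The 4th Saturday is 3 weeks later: 3 + 21 = 24.

2016-12-24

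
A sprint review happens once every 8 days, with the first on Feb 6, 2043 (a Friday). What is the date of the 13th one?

May 13, 2043

The 13th occurrence is 12 intervals after the first: 12 × 8 = 96 days after Feb 6, 2043.
Feb has 28 days — 22 days to the end of Feb leaves 74.
Mar has 31 days (43 left).
Apr has 30 days (13 left).
13 days into May → May 13, 2043.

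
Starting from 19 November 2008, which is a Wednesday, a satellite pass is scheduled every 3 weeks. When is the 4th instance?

21 January 2009

The 4th occurrence is 3 intervals after the first: 3 × 21 = 63 days after 19 November 2008.
November has 30 days — 11 days to the end of November leaves 52.
December has 31 days (21 left).
21 days into January → 21 January 2009.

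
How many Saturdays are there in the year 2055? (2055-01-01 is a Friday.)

52

2055-01-01 is a Friday; the first Saturday on or after it is 2055-01-02 (1 day later).
From 2055-01-02 to 2055-12-31: 29 + 28 + 31 + 30 + 31 + 30 + 31 + 31 + 30 + 31 + 30 + 31 = 363 days (rest of January, February, March, April, May, June, July, August, September, October, November, December).
363 ÷ 7 = 51 full weeks with remainder 6, so 51 more Saturdays after the first → 52.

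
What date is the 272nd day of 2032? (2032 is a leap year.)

January has 31 days (272 − 31 = 241 remain).
February has 29 days (241 − 29 = 212 remain).
March has 31 days (212 − 31 = 181 remain).
April has 30 days (181 − 30 = 151 remain).
May has 31 days (151 − 31 = 120 remain).
June has 30 days (120 − 30 = 90 remain).
July has 31 days (90 − 31 = 59 remain).
August has 31 days (59 − 31 = 28 remain).
28 into September → September 28.

2032-09-28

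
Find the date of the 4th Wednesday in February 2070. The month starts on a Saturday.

February 26, 2070

February 2070 begins on a Saturday, so the first Wednesday is February 5 (4 days later).
The 4th Wednesday is 3 weeks later: 5 + 21 = 26.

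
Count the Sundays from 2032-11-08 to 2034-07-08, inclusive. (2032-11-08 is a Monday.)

86

2032-11-08 is a Monday; the first Sunday on or after it is 2032-11-14 (6 days later).
From 2032-11-14 to 2034-07-08: 47 + 365 + 189 = 601 days (rest of 2032, 2033, to 2034-07-08 in 2034).
601 ÷ 7 = 85 full weeks with remainder 6, so 85 more Sundays after the first → 86.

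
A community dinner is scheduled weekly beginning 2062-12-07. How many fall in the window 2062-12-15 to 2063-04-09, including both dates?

Occurrences land 7·i days after 2062-12-07 for i = 0, 1, 2, …
2062-12-15 is 8 days after the start; 8 ÷ 7 = 1 remainder 1; since the remainder is 1, round up to i = 2. First occurrence in the window: #3 on 2062-12-21 (2×7 = 14 days in).
2063-04-09 is 123 days after the start; 123 ÷ 7 = 17 remainder 4. Last occurrence in the window: #18 on 2063-04-05.
Occurrences #3 through #18: 16 in total.

16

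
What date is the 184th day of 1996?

January has 31 days (184 − 31 = 153 remain).
February has 29 days (153 − 29 = 124 remain).
March has 31 days (124 − 31 = 93 remain).
April has 30 days (93 − 30 = 63 remain).
May has 31 days (63 − 31 = 32 remain).
June has 30 days (32 − 30 = 2 remain).
2 into July → July 2.

July 2, 1996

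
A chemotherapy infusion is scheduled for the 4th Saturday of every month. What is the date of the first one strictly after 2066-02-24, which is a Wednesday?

February 2066 starts on a Monday; its first Saturday is the 6th, so the 4th Saturday is the 27th — 2066-02-27.
2066-02-27 is after 2066-02-24, so that is the next one.

2066-02-27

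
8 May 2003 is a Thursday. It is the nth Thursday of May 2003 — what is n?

Day 8 falls in week ⌈8/7⌉ of the month.
Days 1–7 hold the 1st Thursday, 8–14 the 2nd, 15–21 the 3rd, 22–28 the 4th, 29–31 the 5th.
8 is in the range for the 2nd.

2nd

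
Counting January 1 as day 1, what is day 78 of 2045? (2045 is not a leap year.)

Mar 19, 2045

Jan has 31 days (78 − 31 = 47 remain).
Feb has 28 days (47 − 28 = 19 remain).
19 into Mar → Mar 19.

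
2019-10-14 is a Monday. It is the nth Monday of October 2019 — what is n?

Day 14 falls in week ⌈14/7⌉ of the month.
Days 1–7 hold the 1st Monday, 8–14 the 2nd, 15–21 the 3rd, 22–28 the 4th, 29–31 the 5th.
14 is in the range for the 2nd.

2nd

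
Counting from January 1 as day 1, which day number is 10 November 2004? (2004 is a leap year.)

Days in months before November: 31 + 29 + 31 + 30 + 31 + 30 + 31 + 31 + 30 + 31 = 305.
Plus 10 days into November → day 315.

315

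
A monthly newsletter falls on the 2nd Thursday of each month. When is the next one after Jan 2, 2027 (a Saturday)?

Jan 14, 2027

Jan 2027 starts on a Friday; its first Thursday is the 7th, so the 2nd Thursday is the 14th — Jan 14, 2027.
Jan 14, 2027 is after Jan 2, 2027, so that is the next one.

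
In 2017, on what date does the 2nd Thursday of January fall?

January 2017 begins on a Sunday, so the first Thursday is January 5 (4 days later).
The 2nd Thursday is 1 weeks later: 5 + 7 = 12.

12 January 2017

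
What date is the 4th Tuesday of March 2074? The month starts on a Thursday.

March 2074 begins on a Thursday, so the first Tuesday is March 6 (5 days later).
The 4th Tuesday is 3 weeks later: 6 + 21 = 27.

27 March 2074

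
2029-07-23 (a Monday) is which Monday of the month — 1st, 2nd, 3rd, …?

4th

Day 23 falls in week ⌈23/7⌉ of the month.
Days 1–7 hold the 1st Monday, 8–14 the 2nd, 15–21 the 3rd, 22–28 the 4th, 29–31 the 5th.
23 is in the range for the 4th.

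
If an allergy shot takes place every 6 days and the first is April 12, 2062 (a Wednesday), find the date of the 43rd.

December 20, 2062

The 43rd occurrence is 42 intervals after the first: 42 × 6 = 252 days after April 12, 2062.
April has 30 days — 18 days to the end of April leaves 234.
May has 31 days (203 left).
June has 30 days (173 left).
July has 31 days (142 left).
August has 31 days (111 left).
September has 30 days (81 left).
October has 31 days (50 left).
November has 30 days (20 left).
20 days into December → December 20, 2062.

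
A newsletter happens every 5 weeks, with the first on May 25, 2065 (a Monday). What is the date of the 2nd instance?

The 2nd occurrence is 1 interval after the first: 1 × 35 = 35 days after May 25, 2065.
May has 31 days — 6 days to the end of May leaves 29.
29 days into June → June 29, 2065.

June 29, 2065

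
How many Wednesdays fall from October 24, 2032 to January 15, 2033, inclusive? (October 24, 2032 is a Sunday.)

October 24, 2032 is a Sunday; the first Wednesday on or after it is October 27, 2032 (3 days later).
From October 27, 2032 to January 15, 2033: 4 + 30 + 31 + 15 = 80 days (rest of October, November, December, January).
80 ÷ 7 = 11 full weeks with remainder 3, so 11 more Wednesdays after the first → 12.

12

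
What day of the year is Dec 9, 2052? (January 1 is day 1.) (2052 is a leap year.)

344

Days in months before Dec: 31 + 29 + 31 + 30 + 31 + 30 + 31 + 31 + 30 + 31 + 30 = 335.
Plus 9 days into Dec → day 344.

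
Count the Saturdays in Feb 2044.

4

Feb 1, 2044 is a Monday; the first Saturday on or after it is Feb 6, 2044 (5 days later).
From Feb 6, 2044 to Feb 29, 2044 is 29 − 6 = 23 days.
23 ÷ 7 = 3 full weeks with remainder 2, so 3 more Saturdays after the first → 4.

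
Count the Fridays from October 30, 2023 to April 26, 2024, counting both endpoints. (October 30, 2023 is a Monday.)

October 30, 2023 is a Monday; the first Friday on or after it is November 3, 2023 (4 days later).
From November 3, 2023 to April 26, 2024: 27 + 31 + 31 + 29 + 31 + 26 = 175 days (rest of November, December, January, February, March, April).
175 ÷ 7 = 25 full weeks with remainder 0, so 25 more Fridays after the first → 26.

26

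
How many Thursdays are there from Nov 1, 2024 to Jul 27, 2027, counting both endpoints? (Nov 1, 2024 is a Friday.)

142

Nov 1, 2024 is a Friday; the first Thursday on or after it is Nov 7, 2024 (6 days later).
From Nov 7, 2024 to Jul 27, 2027: 54 + 365 + 365 + 208 = 992 days (rest of 2024, 2025, 2026, to Jul 27, 2027 in 2027).
992 ÷ 7 = 141 full weeks with remainder 5, so 141 more Thursdays after the first → 142.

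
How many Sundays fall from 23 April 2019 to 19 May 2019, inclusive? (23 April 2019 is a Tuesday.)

23 April 2019 is a Tuesday; the first Sunday on or after it is 28 April 2019 (5 days later).
From 28 April 2019 to 19 May 2019: 2 + 19 = 21 days (rest of April, May).
21 ÷ 7 = 3 full weeks with remainder 0, so 3 more Sundays after the first → 4.

4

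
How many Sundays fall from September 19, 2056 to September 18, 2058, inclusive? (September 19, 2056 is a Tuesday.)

September 19, 2056 is a Tuesday; the first Sunday on or after it is September 24, 2056 (5 days later).
From September 24, 2056 to September 18, 2058: 98 + 365 + 261 = 724 days (rest of 2056, 2057, to September 18, 2058 in 2058).
724 ÷ 7 = 103 full weeks with remainder 3, so 103 more Sundays after the first → 104.

104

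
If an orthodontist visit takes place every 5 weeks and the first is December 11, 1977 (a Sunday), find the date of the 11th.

November 26, 1978

The 11th occurrence is 10 intervals after the first: 10 × 35 = 350 days after December 11, 1977.
December has 31 days — 20 days to the end of December leaves 330.
January has 31 days (299 left).
February has 28 days (271 left).
March has 31 days (240 left).
April has 30 days (210 left).
May has 31 days (179 left).
June has 30 days (149 left).
July has 31 days (118 left).
August has 31 days (87 left).
September has 30 days (57 left).
October has 31 days (26 left).
26 days into November → November 26, 1978.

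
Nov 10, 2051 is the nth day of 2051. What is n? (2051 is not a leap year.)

Days in months before Nov: 31 + 28 + 31 + 30 + 31 + 30 + 31 + 31 + 30 + 31 = 304.
Plus 10 days into Nov → day 314.

314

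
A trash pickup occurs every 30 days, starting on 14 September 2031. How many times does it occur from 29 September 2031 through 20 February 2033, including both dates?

Occurrences land 30·i days after 14 September 2031 for i = 0, 1, 2, …
29 September 2031 is 15 days after the start; 15 ÷ 30 = 0 remainder 15; since the remainder is 15, round up to i = 1. First occurrence in the window: #2 on 14 October 2031 (1×30 = 30 days in).
20 February 2033 is 525 days after the start; 525 ÷ 30 = 17 remainder 15. Last occurrence in the window: #18 on 5 February 2033.
Occurrences #2 through #18: 17 in total.

17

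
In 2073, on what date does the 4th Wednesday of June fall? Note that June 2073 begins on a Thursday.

June 28, 2073

June 2073 begins on a Thursday, so the first Wednesday is June 7 (6 days later).
The 4th Wednesday is 3 weeks later: 7 + 21 = 28.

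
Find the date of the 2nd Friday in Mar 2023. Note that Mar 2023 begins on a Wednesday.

Mar 10, 2023

Mar 2023 begins on a Wednesday, so the first Friday is Mar 3 (2 days later).
The 2nd Friday is 1 weeks later: 3 + 7 = 10.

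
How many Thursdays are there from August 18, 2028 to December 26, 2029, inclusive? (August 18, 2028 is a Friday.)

70

August 18, 2028 is a Friday; the first Thursday on or after it is August 24, 2028 (6 days later).
From August 24, 2028 to December 26, 2029: 129 + 360 = 489 days (rest of 2028, to December 26, 2029 in 2029).
489 ÷ 7 = 69 full weeks with remainder 6, so 69 more Thursdays after the first → 70.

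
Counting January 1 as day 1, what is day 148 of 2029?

2029-05-28

January has 31 days (148 − 31 = 117 remain).
February has 28 days (117 − 28 = 89 remain).
March has 31 days (89 − 31 = 58 remain).
April has 30 days (58 − 30 = 28 remain).
28 into May → May 28.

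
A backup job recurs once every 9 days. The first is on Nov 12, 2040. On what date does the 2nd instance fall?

The 2nd occurrence is 1 interval after the first: 1 × 9 = 9 days after Nov 12, 2040.
9 days later is Nov 21, 2040.

Nov 21, 2040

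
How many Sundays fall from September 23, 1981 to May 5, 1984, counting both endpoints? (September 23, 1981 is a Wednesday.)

September 23, 1981 is a Wednesday; the first Sunday on or after it is September 27, 1981 (4 days later).
From September 27, 1981 to May 5, 1984: 95 + 365 + 365 + 126 = 951 days (rest of 1981, 1982, 1983, to May 5, 1984 in 1984).
951 ÷ 7 = 135 full weeks with remainder 6, so 135 more Sundays after the first → 136.

136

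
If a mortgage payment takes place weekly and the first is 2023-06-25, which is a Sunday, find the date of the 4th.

The 4th occurrence is 3 intervals after the first: 3 × 7 = 21 days after 2023-06-25.
June has 30 days — 5 days to the end of June leaves 16.
16 days into July → 2023-07-16.

2023-07-16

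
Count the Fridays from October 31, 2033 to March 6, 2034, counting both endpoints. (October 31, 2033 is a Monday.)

October 31, 2033 is a Monday; the first Friday on or after it is November 4, 2033 (4 days later).
From November 4, 2033 to March 6, 2034: 26 + 31 + 31 + 28 + 6 = 122 days (rest of November, December, January, February, March).
122 ÷ 7 = 17 full weeks with remainder 3, so 17 more Fridays after the first → 18.

18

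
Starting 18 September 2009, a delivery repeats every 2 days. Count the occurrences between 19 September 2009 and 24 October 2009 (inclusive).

Occurrences land 2·i days after 18 September 2009 for i = 0, 1, 2, …
19 September 2009 is 1 day after the start; 1 ÷ 2 = 0 remainder 1; since the remainder is 1, round up to i = 1. First occurrence in the window: #2 on 20 September 2009 (1×2 = 2 days in).
24 October 2009 is 36 days after the start; 36 ÷ 2 = 18 remainder 0. Last occurrence in the window: #19 on 24 October 2009.
Occurrences #2 through #19: 18 in total.

18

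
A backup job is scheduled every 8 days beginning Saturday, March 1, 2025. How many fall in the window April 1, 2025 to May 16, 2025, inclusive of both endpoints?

6

Occurrences land 8·i days after March 1, 2025 for i = 0, 1, 2, …
April 1, 2025 is 31 days after the start; 31 ÷ 8 = 3 remainder 7; since the remainder is 7, round up to i = 4. First occurrence in the window: #5 on April 2, 2025 (4×8 = 32 days in).
May 16, 2025 is 76 days after the start; 76 ÷ 8 = 9 remainder 4. Last occurrence in the window: #10 on May 12, 2025.
Occurrences #5 through #10: 6 in total.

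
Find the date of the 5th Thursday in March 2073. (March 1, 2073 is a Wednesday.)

2073-03-30

March 2073 begins on a Wednesday, so the first Thursday is March 2 (1 day later).
The 5th Thursday is 4 weeks later: 2 + 28 = 30.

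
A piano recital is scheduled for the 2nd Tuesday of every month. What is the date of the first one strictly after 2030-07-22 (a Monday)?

July 2030 starts on a Monday; its first Tuesday is the 2nd, so the 2nd Tuesday is the 9th — 2030-07-09.
That is not after 2030-07-22, so look at August 2030.
August 2030 starts on a Thursday; its first Tuesday is the 6th, so the 2nd Tuesday is the 13th — 2030-08-13.

2030-08-13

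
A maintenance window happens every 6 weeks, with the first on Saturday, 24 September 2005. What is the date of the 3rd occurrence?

The 3rd occurrence is 2 intervals after the first: 2 × 42 = 84 days after 24 September 2005.
September has 30 days — 6 days to the end of September leaves 78.
October has 31 days (47 left).
November has 30 days (17 left).
17 days into December → 17 December 2005.

17 December 2005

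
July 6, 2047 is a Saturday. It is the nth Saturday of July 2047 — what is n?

Day 6 falls in week ⌈6/7⌉ of the month.
Days 1–7 hold the 1st Saturday, 8–14 the 2nd, 15–21 the 3rd, 22–28 the 4th, 29–31 the 5th.
6 is in the range for the 1st.

1st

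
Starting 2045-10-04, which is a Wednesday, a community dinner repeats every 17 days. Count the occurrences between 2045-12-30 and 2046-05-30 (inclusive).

Occurrences land 17·i days after 2045-10-04 for i = 0, 1, 2, …
2045-12-30 is 87 days after the start; 87 ÷ 17 = 5 remainder 2; since the remainder is 2, round up to i = 6. First occurrence in the window: #7 on 2046-01-14 (6×17 = 102 days in).
2046-05-30 is 238 days after the start; 238 ÷ 17 = 14 remainder 0. Last occurrence in the window: #15 on 2046-05-30.
Occurrences #7 through #15: 9 in total.

9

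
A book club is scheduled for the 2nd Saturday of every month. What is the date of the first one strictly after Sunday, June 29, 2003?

June 2003 starts on a Sunday; its first Saturday is the 7th, so the 2nd Saturday is the 14th — June 14, 2003.
That is not after June 29, 2003, so look at July 2003.
July 2003 starts on a Tuesday; its first Saturday is the 5th, so the 2nd Saturday is the 12th — July 12, 2003.

July 12, 2003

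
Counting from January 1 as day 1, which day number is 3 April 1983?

Days in months before April: 31 + 28 + 31 = 90.
Plus 3 days into April → day 93.

93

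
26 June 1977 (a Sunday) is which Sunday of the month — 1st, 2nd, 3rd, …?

Day 26 falls in week ⌈26/7⌉ of the month.
Days 1–7 hold the 1st Sunday, 8–14 the 2nd, 15–21 the 3rd, 22–28 the 4th, 29–31 the 5th.
26 is in the range for the 4th.

4th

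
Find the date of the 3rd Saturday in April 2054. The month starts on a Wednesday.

April 2054 begins on a Wednesday, so the first Saturday is April 4 (3 days later).
The 3rd Saturday is 2 weeks later: 4 + 14 = 18.

18 April 2054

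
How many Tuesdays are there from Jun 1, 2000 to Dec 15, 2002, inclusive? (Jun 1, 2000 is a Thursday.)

Jun 1, 2000 is a Thursday; the first Tuesday on or after it is Jun 6, 2000 (5 days later).
From Jun 6, 2000 to Dec 15, 2002: 208 + 365 + 349 = 922 days (rest of 2000, 2001, to Dec 15, 2002 in 2002).
922 ÷ 7 = 131 full weeks with remainder 5, so 131 more Tuesdays after the first → 132.

132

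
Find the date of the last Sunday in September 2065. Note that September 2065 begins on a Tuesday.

September 2065 begins on a Tuesday, so the first Sunday is September 6 (5 days later).
September 2065 has 30 days. Adding weeks: 6, 13, 20, 27 — the last one ≤ 30 is the 27th.

September 27, 2065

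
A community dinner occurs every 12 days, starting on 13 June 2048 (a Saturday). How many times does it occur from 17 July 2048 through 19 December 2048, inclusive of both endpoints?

13

Occurrences land 12·i days after 13 June 2048 for i = 0, 1, 2, …
17 July 2048 is 34 days after the start; 34 ÷ 12 = 2 remainder 10; since the remainder is 10, round up to i = 3. First occurrence in the window: #4 on 19 July 2048 (3×12 = 36 days in).
19 December 2048 is 189 days after the start; 189 ÷ 12 = 15 remainder 9. Last occurrence in the window: #16 on 10 December 2048.
Occurrences #4 through #16: 13 in total.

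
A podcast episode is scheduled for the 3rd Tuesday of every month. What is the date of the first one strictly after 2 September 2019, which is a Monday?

17 September 2019

September 2019 starts on a Sunday; its first Tuesday is the 3rd, so the 3rd Tuesday is the 17th — 17 September 2019.
17 September 2019 is after 2 September 2019, so that is the next one.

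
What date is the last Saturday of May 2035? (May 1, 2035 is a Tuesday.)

May 26, 2035

May 2035 begins on a Tuesday, so the first Saturday is May 5 (4 days later).
May 2035 has 31 days. Adding weeks: 5, 12, 19, 26 — the last one ≤ 31 is the 26th.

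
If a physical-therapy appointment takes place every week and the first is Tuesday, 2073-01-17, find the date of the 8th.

2073-03-07

The 8th occurrence is 7 intervals after the first: 7 × 7 = 49 days after 2073-01-17.
January has 31 days — 14 days to the end of January leaves 35.
February has 28 days (7 left).
7 days into March → 2073-03-07.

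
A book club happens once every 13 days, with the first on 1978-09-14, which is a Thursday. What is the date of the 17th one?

1979-04-10

The 17th occurrence is 16 intervals after the first: 16 × 13 = 208 days after 1978-09-14.
September has 30 days — 16 days to the end of September leaves 192.
October has 31 days (161 left).
November has 30 days (131 left).
December has 31 days (100 left).
January has 31 days (69 left).
February has 28 days (41 left).
March has 31 days (10 left).
10 days into April → 1979-04-10.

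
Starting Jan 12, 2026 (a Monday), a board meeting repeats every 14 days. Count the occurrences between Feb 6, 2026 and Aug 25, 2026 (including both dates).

Occurrences land 14·i days after Jan 12, 2026 for i = 0, 1, 2, …
Feb 6, 2026 is 25 days after the start; 25 ÷ 14 = 1 remainder 11; since the remainder is 11, round up to i = 2. First occurrence in the window: #3 on Feb 9, 2026 (2×14 = 28 days in).
Aug 25, 2026 is 225 days after the start; 225 ÷ 14 = 16 remainder 1. Last occurrence in the window: #17 on Aug 24, 2026.
Occurrences #3 through #17: 15 in total.

15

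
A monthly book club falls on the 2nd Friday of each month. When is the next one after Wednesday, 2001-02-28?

2001-03-09

February 2001 starts on a Thursday; its first Friday is the 2nd, so the 2nd Friday is the 9th — 2001-02-09.
That is not after 2001-02-28, so look at March 2001.
March 2001 starts on a Thursday; its first Friday is the 2nd, so the 2nd Friday is the 9th — 2001-03-09.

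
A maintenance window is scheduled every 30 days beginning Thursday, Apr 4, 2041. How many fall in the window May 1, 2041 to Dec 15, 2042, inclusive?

20

Occurrences land 30·i days after Apr 4, 2041 for i = 0, 1, 2, …
May 1, 2041 is 27 days after the start; 27 ÷ 30 = 0 remainder 27; since the remainder is 27, round up to i = 1. First occurrence in the window: #2 on May 4, 2041 (1×30 = 30 days in).
Dec 15, 2042 is 620 days after the start; 620 ÷ 30 = 20 remainder 20. Last occurrence in the window: #21 on Nov 25, 2042.
Occurrences #2 through #21: 20 in total.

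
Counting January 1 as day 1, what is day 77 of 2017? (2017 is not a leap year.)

January has 31 days (77 − 31 = 46 remain).
February has 28 days (46 − 28 = 18 remain).
18 into March → March 18.

March 18, 2017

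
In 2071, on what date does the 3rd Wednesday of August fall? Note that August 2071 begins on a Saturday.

August 2071 begins on a Saturday, so the first Wednesday is August 5 (4 days later).
The 3rd Wednesday is 2 weeks later: 5 + 14 = 19.

August 19, 2071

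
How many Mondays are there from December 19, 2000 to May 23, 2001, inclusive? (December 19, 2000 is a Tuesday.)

December 19, 2000 is a Tuesday; the first Monday on or after it is December 25, 2000 (6 days later).
From December 25, 2000 to May 23, 2001: 6 + 31 + 28 + 31 + 30 + 23 = 149 days (rest of December, January, February, March, April, May).
149 ÷ 7 = 21 full weeks with remainder 2, so 21 more Mondays after the first → 22.

22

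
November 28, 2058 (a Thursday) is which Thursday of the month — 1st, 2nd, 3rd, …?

4th

Day 28 falls in week ⌈28/7⌉ of the month.
Days 1–7 hold the 1st Thursday, 8–14 the 2nd, 15–21 the 3rd, 22–28 the 4th, 29–31 the 5th.
28 is in the range for the 4th.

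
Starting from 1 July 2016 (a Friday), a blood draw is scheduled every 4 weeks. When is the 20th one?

15 December 2017

The 20th occurrence is 19 intervals after the first: 19 × 28 = 532 days after 1 July 2016.
July has 31 days — 30 days to the end of July leaves 502.
From end of July to end of 2016 is 153 days (349 left).
January has 31 days (318 left).
February has 28 days (290 left).
March has 31 days (259 left).
April has 30 days (229 left).
May has 31 days (198 left).
June has 30 days (168 left).
July has 31 days (137 left).
August has 31 days (106 left).
September has 30 days (76 left).
October has 31 days (45 left).
November has 30 days (15 left).
15 days into December → 15 December 2017.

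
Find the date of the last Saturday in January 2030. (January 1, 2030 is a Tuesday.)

January 26, 2030

January 2030 begins on a Tuesday, so the first Saturday is January 5 (4 days later).
January 2030 has 31 days. Adding weeks: 5, 12, 19, 26 — the last one ≤ 31 is the 26th.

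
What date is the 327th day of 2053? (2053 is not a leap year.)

Jan has 31 days (327 − 31 = 296 remain).
Feb has 28 days (296 − 28 = 268 remain).
Mar has 31 days (268 − 31 = 237 remain).
Apr has 30 days (237 − 30 = 207 remain).
May has 31 days (207 − 31 = 176 remain).
Jun has 30 days (176 − 30 = 146 remain).
Jul has 31 days (146 − 31 = 115 remain).
Aug has 31 days (115 − 31 = 84 remain).
Sep has 30 days (84 − 30 = 54 remain).
Oct has 31 days (54 − 31 = 23 remain).
23 into Nov → Nov 23.

Nov 23, 2053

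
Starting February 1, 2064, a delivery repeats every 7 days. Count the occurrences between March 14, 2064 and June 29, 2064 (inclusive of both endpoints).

Occurrences land 7·i days after February 1, 2064 for i = 0, 1, 2, …
March 14, 2064 is 42 days after the start; 42 ÷ 7 = 6 remainder 0. First occurrence in the window: #7 on March 14, 2064 (6×7 = 42 days in).
June 29, 2064 is 149 days after the start; 149 ÷ 7 = 21 remainder 2. Last occurrence in the window: #22 on June 27, 2064.
Occurrences #7 through #22: 16 in total.

16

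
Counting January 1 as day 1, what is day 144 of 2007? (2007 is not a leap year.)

January has 31 days (144 − 31 = 113 remain).
February has 28 days (113 − 28 = 85 remain).
March has 31 days (85 − 31 = 54 remain).
April has 30 days (54 − 30 = 24 remain).
24 into May → May 24.

May 24, 2007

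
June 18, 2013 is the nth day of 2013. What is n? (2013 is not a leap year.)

169

Days in months before June: 31 + 28 + 31 + 30 + 31 = 151.
Plus 18 days into June → day 169.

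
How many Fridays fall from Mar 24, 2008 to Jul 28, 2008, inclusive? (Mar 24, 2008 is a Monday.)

18

Mar 24, 2008 is a Monday; the first Friday on or after it is Mar 28, 2008 (4 days later).
From Mar 28, 2008 to Jul 28, 2008: 3 + 30 + 31 + 30 + 28 = 122 days (rest of Mar, Apr, May, Jun, Jul).
122 ÷ 7 = 17 full weeks with remainder 3, so 17 more Fridays after the first → 18.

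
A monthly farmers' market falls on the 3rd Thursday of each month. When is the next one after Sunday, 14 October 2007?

18 October 2007

October 2007 starts on a Monday; its first Thursday is the 4th, so the 3rd Thursday is the 18th — 18 October 2007.
18 October 2007 is after 14 October 2007, so that is the next one.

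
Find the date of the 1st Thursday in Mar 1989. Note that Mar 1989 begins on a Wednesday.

Mar 1989 begins on a Wednesday, so the first Thursday is Mar 2 (1 day later).

Mar 2, 1989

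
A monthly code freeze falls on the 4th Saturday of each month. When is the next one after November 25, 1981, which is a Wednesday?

November 28, 1981

November 1981 starts on a Sunday; its first Saturday is the 7th, so the 4th Saturday is the 28th — November 28, 1981.
November 28, 1981 is after November 25, 1981, so that is the next one.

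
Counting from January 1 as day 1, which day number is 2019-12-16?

350

Days in months before December: 31 + 28 + 31 + 30 + 31 + 30 + 31 + 31 + 30 + 31 + 30 = 334.
Plus 16 days into December → day 350.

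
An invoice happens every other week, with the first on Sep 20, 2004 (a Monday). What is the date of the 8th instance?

Dec 27, 2004

The 8th occurrence is 7 intervals after the first: 7 × 14 = 98 days after Sep 20, 2004.
Sep has 30 days — 10 days to the end of Sep leaves 88.
Oct has 31 days (57 left).
Nov has 30 days (27 left).
27 days into Dec → Dec 27, 2004.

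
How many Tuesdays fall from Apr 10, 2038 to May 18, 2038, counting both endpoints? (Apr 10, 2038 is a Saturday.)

Apr 10, 2038 is a Saturday; the first Tuesday on or after it is Apr 13, 2038 (3 days later).
From Apr 13, 2038 to May 18, 2038: 17 + 18 = 35 days (rest of Apr, May).
35 ÷ 7 = 5 full weeks with remainder 0, so 5 more Tuesdays after the first → 6.

6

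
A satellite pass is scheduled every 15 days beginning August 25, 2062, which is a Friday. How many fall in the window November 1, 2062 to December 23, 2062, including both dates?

4

Occurrences land 15·i days after August 25, 2062 for i = 0, 1, 2, …
November 1, 2062 is 68 days after the start; 68 ÷ 15 = 4 remainder 8; since the remainder is 8, round up to i = 5. First occurrence in the window: #6 on November 8, 2062 (5×15 = 75 days in).
December 23, 2062 is 120 days after the start; 120 ÷ 15 = 8 remainder 0. Last occurrence in the window: #9 on December 23, 2062.
Occurrences #6 through #9: 4 in total.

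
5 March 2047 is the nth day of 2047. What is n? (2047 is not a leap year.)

64

Days in months before March: 31 + 28 = 59.
Plus 5 days into March → day 64.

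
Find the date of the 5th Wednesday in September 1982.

29 September 1982

The first Wednesday of September 1982 is September 1.
The 5th Wednesday is 4 weeks later: 1 + 28 = 29.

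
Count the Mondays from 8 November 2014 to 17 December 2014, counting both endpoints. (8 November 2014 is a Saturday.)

8 November 2014 is a Saturday; the first Monday on or after it is 10 November 2014 (2 days later).
From 10 November 2014 to 17 December 2014: 20 + 17 = 37 days (rest of November, December).
37 ÷ 7 = 5 full weeks with remainder 2, so 5 more Mondays after the first → 6.

6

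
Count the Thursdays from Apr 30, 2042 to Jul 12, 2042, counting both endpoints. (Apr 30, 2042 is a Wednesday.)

11

Apr 30, 2042 is a Wednesday; the first Thursday on or after it is May 1, 2042 (1 day later).
From May 1, 2042 to Jul 12, 2042: 30 + 30 + 12 = 72 days (rest of May, Jun, Jul).
72 ÷ 7 = 10 full weeks with remainder 2, so 10 more Thursdays after the first → 11.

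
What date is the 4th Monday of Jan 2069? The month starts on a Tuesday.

Jan 2069 begins on a Tuesday, so the first Monday is Jan 7 (6 days later).
The 4th Monday is 3 weeks later: 7 + 21 = 28.

Jan 28, 2069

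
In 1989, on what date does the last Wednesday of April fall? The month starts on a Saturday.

April 26, 1989

April 1989 begins on a Saturday, so the first Wednesday is April 5 (4 days later).
April 1989 has 30 days. Adding weeks: 5, 12, 19, 26 — the last one ≤ 30 is the 26th.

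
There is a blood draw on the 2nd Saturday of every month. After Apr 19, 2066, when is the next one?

May 8, 2066

Apr 2066 starts on a Thursday; its first Saturday is the 3rd, so the 2nd Saturday is the 10th — Apr 10, 2066.
That is not after Apr 19, 2066, so look at May 2066.
May 2066 starts on a Saturday; its first Saturday is the 1st, so the 2nd Saturday is the 8th — May 8, 2066.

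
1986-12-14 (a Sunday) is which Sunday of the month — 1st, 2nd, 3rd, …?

2nd

Day 14 falls in week ⌈14/7⌉ of the month.
Days 1–7 hold the 1st Sunday, 8–14 the 2nd, 15–21 the 3rd, 22–28 the 4th, 29–31 the 5th.
14 is in the range for the 2nd.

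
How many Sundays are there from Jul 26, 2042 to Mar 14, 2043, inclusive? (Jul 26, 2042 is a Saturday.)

Jul 26, 2042 is a Saturday; the first Sunday on or after it is Jul 27, 2042 (1 day later).
From Jul 27, 2042 to Mar 14, 2043: 4 + 31 + 30 + 31 + 30 + 31 + 31 + 28 + 14 = 230 days (rest of Jul, Aug, Sep, Oct, Nov, Dec, Jan, Feb, Mar).
230 ÷ 7 = 32 full weeks with remainder 6, so 32 more Sundays after the first → 33.

33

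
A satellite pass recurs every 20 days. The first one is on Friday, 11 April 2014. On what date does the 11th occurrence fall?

28 October 2014

The 11th occurrence is 10 intervals after the first: 10 × 20 = 200 days after 11 April 2014.
April has 30 days — 19 days to the end of April leaves 181.
May has 31 days (150 left).
June has 30 days (120 left).
July has 31 days (89 left).
August has 31 days (58 left).
September has 30 days (28 left).
28 days into October → 28 October 2014.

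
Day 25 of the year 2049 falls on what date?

25 into January → January 25.

2049-01-25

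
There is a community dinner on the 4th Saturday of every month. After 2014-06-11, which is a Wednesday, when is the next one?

June 2014 starts on a Sunday; its first Saturday is the 7th, so the 4th Saturday is the 28th — 2014-06-28.
2014-06-28 is after 2014-06-11, so that is the next one.

2014-06-28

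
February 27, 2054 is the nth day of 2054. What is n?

58

Days in months before February: 31 = 31.
Plus 27 days into February → day 58.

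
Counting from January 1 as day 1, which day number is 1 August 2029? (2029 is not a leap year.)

Days in months before August: 31 + 28 + 31 + 30 + 31 + 30 + 31 = 212.
Plus 1 day into August → day 213.

213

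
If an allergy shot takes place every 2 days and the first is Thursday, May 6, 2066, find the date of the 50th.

Aug 12, 2066

The 50th occurrence is 49 intervals after the first: 49 × 2 = 98 days after May 6, 2066.
May has 31 days — 25 days to the end of May leaves 73.
Jun has 30 days (43 left).
Jul has 31 days (12 left).
12 days into Aug → Aug 12, 2066.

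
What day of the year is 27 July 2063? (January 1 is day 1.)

208

Days in months before July: 31 + 28 + 31 + 30 + 31 + 30 = 181.
Plus 27 days into July → day 208.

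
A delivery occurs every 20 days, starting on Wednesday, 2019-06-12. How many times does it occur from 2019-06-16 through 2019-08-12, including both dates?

3

Occurrences land 20·i days after 2019-06-12 for i = 0, 1, 2, …
2019-06-16 is 4 days after the start; 4 ÷ 20 = 0 remainder 4; since the remainder is 4, round up to i = 1. First occurrence in the window: #2 on 2019-07-02 (1×20 = 20 days in).
2019-08-12 is 61 days after the start; 61 ÷ 20 = 3 remainder 1. Last occurrence in the window: #4 on 2019-08-11.
Occurrences #2 through #4: 3 in total.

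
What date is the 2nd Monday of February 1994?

February 14, 1994

The first Monday of February 1994 is February 7.
The 2nd Monday is 1 weeks later: 7 + 7 = 14.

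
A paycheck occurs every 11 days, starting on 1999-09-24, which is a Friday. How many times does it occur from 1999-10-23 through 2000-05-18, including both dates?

Occurrences land 11·i days after 1999-09-24 for i = 0, 1, 2, …
1999-10-23 is 29 days after the start; 29 ÷ 11 = 2 remainder 7; since the remainder is 7, round up to i = 3. First occurrence in the window: #4 on 1999-10-27 (3×11 = 33 days in).
2000-05-18 is 237 days after the start; 237 ÷ 11 = 21 remainder 6. Last occurrence in the window: #22 on 2000-05-12.
Occurrences #4 through #22: 19 in total.

19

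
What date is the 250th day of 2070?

January has 31 days (250 − 31 = 219 remain).
February has 28 days (219 − 28 = 191 remain).
March has 31 days (191 − 31 = 160 remain).
April has 30 days (160 − 30 = 130 remain).
May has 31 days (130 − 31 = 99 remain).
June has 30 days (99 − 30 = 69 remain).
July has 31 days (69 − 31 = 38 remain).
August has 31 days (38 − 31 = 7 remain).
7 into September → September 7.

September 7, 2070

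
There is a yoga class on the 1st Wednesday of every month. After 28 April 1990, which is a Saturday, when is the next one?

April 1990 starts on a Sunday, so its 1st Wednesday is 4 April 1990 (3 days in).
That is not after 28 April 1990, so look at May 1990.
May 1990 starts on a Tuesday, so its 1st Wednesday is 2 May 1990 (1 day in).

2 May 1990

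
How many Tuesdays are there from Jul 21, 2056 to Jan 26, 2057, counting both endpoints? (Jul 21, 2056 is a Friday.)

27

Jul 21, 2056 is a Friday; the first Tuesday on or after it is Jul 25, 2056 (4 days later).
From Jul 25, 2056 to Jan 26, 2057: 6 + 31 + 30 + 31 + 30 + 31 + 26 = 185 days (rest of Jul, Aug, Sep, Oct, Nov, Dec, Jan).
185 ÷ 7 = 26 full weeks with remainder 3, so 26 more Tuesdays after the first → 27.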